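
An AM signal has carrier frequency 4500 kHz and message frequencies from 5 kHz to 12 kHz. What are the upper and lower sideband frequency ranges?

Upper sideband (USB) = fc + [fm_low, fm_high] = 4500 + [5, 12] = [4505, 4512] kHz
Lower sideband (LSB) = fc - [fm_high, fm_low] = 4500 - [12, 5] = [4488, 4495] kHz
Total occupied spectrum: 4488 kHz to 4512 kHz (plus carrier at 4500 kHz)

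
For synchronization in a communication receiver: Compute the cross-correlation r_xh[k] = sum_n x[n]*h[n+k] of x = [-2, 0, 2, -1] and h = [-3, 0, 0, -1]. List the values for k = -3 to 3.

Both sequences indexed from 0 and zero outside their support.
Lags with overlap: k = -3 to 3.
  r_xh[-3] = x[3]*h[0] = 3
  r_xh[-2] = x[2]*h[0] + x[3]*h[1] = -6
  r_xh[-1] = x[1]*h[0] + x[2]*h[1] + x[3]*h[2] = 0
  r_xh[0] = x[0]*h[0] + x[1]*h[1] + x[2]*h[2] + x[3]*h[3] = 7
  r_xh[1] = x[0]*h[1] + x[1]*h[2] + x[2]*h[3] = -2
  r_xh[2] = x[0]*h[2] + x[1]*h[3] = 0
  r_xh[3] = x[0]*h[3] = 2
r_xh = [3, -6, 0, 7, -2, 0, 2] (for k = -3, ..., 3)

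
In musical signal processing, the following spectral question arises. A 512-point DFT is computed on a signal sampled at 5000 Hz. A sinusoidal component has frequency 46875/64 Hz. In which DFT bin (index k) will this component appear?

DFT frequency resolution = f_s/N = 5000/512 = 625/64 Hz
Bin index k = f_signal / resolution = 46875/64 / 625/64 = 75
The signal frequency 46875/64 Hz falls in DFT bin k = 75.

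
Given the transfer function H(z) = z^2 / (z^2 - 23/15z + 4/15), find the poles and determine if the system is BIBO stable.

Poles are roots of the denominator: z^2 - 23/15z + 4/15 = 0.
Quadratic formula: z = [-(-23/15) +/- sqrt((-23/15)^2 - 4*(4/15))] / 2
Discriminant = 529/225 - 16/15 = 289/225; sqrt = 17/15.
z = (23/15 +/- 17/15) / 2 => z = 4/3 or z = 1/5.
|p1| = 4/3, |p2| = 1/5.
For BIBO stability, all poles must lie inside the unit circle (|p| < 1).
System is UNSTABLE since at least one |p| >= 1.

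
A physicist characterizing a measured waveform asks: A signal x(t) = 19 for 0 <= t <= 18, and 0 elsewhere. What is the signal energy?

Energy = integral of |x(t)|^2 dt over the signal duration
= 19^2 * 18 = 361 * 18 = 6498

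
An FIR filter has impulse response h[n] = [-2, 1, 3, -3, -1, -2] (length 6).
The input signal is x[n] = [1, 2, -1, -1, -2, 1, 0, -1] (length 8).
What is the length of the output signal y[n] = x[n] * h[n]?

For linear convolution, the output length is:
len(y) = len(x) + len(h) - 1 = 8 + 6 - 1 = 13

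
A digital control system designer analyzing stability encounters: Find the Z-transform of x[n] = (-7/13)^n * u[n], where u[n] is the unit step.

The Z-transform of a^n * u[n] is z/(z-a) for |z| > |a|.
Here a = -7/13, so X(z) = z/(z - (-7/13)) = 13z/(13z + 7)
ROC: |z| > 7/13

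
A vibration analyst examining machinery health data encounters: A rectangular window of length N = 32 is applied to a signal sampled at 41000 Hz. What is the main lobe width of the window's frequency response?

For a rectangular window of length N,
the main lobe width in frequency is 2*f_s/N.
= 2*41000/32 = 5125/2 Hz
This determines the minimum frequency separation for resolving two sinusoids.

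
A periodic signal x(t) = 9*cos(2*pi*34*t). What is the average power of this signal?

Average power of A*cos(wt) is A^2/2.
P = 9^2 / 2 = 81/2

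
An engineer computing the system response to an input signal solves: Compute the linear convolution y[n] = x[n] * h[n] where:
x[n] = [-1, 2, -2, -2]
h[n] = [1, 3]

y[n] = sum_k x[k]*h[n-k]. Output length = len(x) + len(h) - 1 = 4 + 2 - 1 = 5.
y[0] = -1*1 = -1
y[1] = 2*1 + -1*3 = -1
y[2] = -2*1 + 2*3 = 4
y[3] = -2*1 + -2*3 = -8
y[4] = -2*3 = -6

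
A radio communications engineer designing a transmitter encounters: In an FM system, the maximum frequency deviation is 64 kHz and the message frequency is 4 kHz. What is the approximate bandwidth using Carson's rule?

Carson's rule: BW = 2*(delta_f + f_m)
= 2*(64 + 4) kHz = 136 kHz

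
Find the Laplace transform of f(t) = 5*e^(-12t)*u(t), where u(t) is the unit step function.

Standard Laplace transform pair:
e^(-at)*u(t) <-> 1/(s+a)
With a = 12: L{5*e^(-12t)*u(t)} = 5/(s+12), ROC: Re(s) > -12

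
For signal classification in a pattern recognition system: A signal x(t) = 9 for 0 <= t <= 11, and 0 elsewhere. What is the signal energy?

Energy = integral of |x(t)|^2 dt over the signal duration
= 9^2 * 11 = 81 * 11 = 891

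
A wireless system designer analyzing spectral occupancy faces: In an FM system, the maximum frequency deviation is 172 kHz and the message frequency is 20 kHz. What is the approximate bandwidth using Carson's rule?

Carson's rule: BW = 2*(delta_f + f_m)
= 2*(172 + 20) kHz = 384 kHz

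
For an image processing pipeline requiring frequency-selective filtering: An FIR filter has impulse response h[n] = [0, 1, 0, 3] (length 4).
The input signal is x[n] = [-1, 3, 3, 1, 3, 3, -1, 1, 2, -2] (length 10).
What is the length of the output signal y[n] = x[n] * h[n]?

For linear convolution, the output length is:
len(y) = len(x) + len(h) - 1 = 10 + 4 - 1 = 13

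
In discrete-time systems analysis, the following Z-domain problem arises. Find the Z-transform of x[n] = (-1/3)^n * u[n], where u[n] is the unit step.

The Z-transform of a^n * u[n] is z/(z-a) for |z| > |a|.
Here a = -1/3, so X(z) = z/(z - (-1/3)) = 3z/(3z + 1)
ROC: |z| > 1/3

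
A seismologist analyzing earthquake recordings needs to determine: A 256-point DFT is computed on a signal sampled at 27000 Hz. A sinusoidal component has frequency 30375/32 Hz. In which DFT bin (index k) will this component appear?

DFT frequency resolution = f_s/N = 27000/256 = 3375/32 Hz
Bin index k = f_signal / resolution = 30375/32 / 3375/32 = 9
The signal frequency 30375/32 Hz falls in DFT bin k = 9.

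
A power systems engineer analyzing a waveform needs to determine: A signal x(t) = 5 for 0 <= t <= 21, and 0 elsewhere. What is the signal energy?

Energy = integral of |x(t)|^2 dt over the signal duration
= 5^2 * 21 = 25 * 21 = 525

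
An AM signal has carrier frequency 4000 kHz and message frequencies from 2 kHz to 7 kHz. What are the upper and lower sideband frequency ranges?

Upper sideband (USB) = fc + [fm_low, fm_high] = 4000 + [2, 7] = [4002, 4007] kHz
Lower sideband (LSB) = fc - [fm_high, fm_low] = 4000 - [7, 2] = [3993, 3998] kHz
Total occupied spectrum: 3993 kHz to 4007 kHz (plus carrier at 4000 kHz)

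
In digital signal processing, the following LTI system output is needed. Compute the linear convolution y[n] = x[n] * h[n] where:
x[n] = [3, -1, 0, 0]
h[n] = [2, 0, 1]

y[n] = sum_k x[k]*h[n-k]. Output length = len(x) + len(h) - 1 = 4 + 3 - 1 = 6.
y[0] = 3*2 = 6
y[1] = -1*2 + 3*0 = -2
y[2] = 0*2 + -1*0 + 3*1 = 3
y[3] = 0*2 + 0*0 + -1*1 = -1
y[4] = 0*0 + 0*1 = 0
y[5] = 0*1 = 0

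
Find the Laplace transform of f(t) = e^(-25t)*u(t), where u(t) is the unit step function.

Standard Laplace transform pair:
e^(-at)*u(t) <-> 1/(s+a)
With a = 25: L{e^(-25t)*u(t)} = 1/(s+25), ROC: Re(s) > -25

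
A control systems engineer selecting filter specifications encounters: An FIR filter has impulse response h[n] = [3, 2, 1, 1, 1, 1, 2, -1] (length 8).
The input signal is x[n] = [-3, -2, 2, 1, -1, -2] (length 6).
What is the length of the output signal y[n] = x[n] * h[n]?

For linear convolution, the output length is:
len(y) = len(x) + len(h) - 1 = 6 + 8 - 1 = 13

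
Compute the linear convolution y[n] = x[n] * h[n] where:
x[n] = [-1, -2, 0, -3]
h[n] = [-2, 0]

y[n] = sum_k x[k]*h[n-k]. Output length = len(x) + len(h) - 1 = 4 + 2 - 1 = 5.
y[0] = -1*-2 = 2
y[1] = -2*-2 + -1*0 = 4
y[2] = 0*-2 + -2*0 = 0
y[3] = -3*-2 + 0*0 = 6
y[4] = -3*0 = 0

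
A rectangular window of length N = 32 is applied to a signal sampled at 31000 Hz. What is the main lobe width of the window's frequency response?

For a rectangular window of length N,
the main lobe width in frequency is 2*f_s/N.
= 2*31000/32 = 3875/2 Hz
This determines the minimum frequency separation for resolving two sinusoids.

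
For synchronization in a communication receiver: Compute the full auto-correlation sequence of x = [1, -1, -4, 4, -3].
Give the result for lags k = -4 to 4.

r_xx[k] = sum_m x[m]*x[m+k], indexed from 0, for k = -4 to 4:
  r_xx[-4] = x[4]*x[0] = -3
  r_xx[-3] = x[3]*x[0] + x[4]*x[1] = 7
  r_xx[-2] = x[2]*x[0] + x[3]*x[1] + x[4]*x[2] = 4
  r_xx[-1] = x[1]*x[0] + x[2]*x[1] + x[3]*x[2] + x[4]*x[3] = -25
  r_xx[0] = x[0]*x[0] + x[1]*x[1] + x[2]*x[2] + x[3]*x[3] + x[4]*x[4] = 43
  r_xx[1] = x[0]*x[1] + x[1]*x[2] + x[2]*x[3] + x[3]*x[4] = -25
  r_xx[2] = x[0]*x[2] + x[1]*x[3] + x[2]*x[4] = 4
  r_xx[3] = x[0]*x[3] + x[1]*x[4] = 7
  r_xx[4] = x[0]*x[4] = -3
r_xx = [-3, 7, 4, -25, 43, -25, 4, 7, -3]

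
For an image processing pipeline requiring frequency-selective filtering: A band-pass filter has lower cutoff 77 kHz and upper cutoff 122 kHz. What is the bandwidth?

Bandwidth = f_high - f_low
= 122 kHz - 77 kHz = 45 kHz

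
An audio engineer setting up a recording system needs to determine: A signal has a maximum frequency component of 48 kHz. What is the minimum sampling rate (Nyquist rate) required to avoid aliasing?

By the Nyquist-Shannon sampling theorem,
the minimum sampling rate (Nyquist rate) must be at least 2 * f_max.
Nyquist rate = 2 * 48 kHz = 96 kHz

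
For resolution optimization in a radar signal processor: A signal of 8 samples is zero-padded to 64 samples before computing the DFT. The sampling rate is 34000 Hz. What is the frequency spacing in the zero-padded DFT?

Original DFT: N = 8, resolution = f_s/N = 34000/8 = 4250 Hz
Zero-padded DFT: N = 64, resolution = f_s/N = 34000/64 = 2125/4 Hz
Zero-padding interpolates the spectrum (finer frequency grid)
but does NOT improve the true spectral resolution (ability to resolve close frequencies).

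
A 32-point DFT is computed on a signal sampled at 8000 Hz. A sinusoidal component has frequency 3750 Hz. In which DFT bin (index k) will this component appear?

DFT frequency resolution = f_s/N = 8000/32 = 250 Hz
Bin index k = f_signal / resolution = 3750 / 250 = 15
The signal frequency 3750 Hz falls in DFT bin k = 15.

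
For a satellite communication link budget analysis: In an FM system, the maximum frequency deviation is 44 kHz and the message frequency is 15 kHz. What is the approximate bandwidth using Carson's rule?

Carson's rule: BW = 2*(delta_f + f_m)
= 2*(44 + 15) kHz = 118 kHz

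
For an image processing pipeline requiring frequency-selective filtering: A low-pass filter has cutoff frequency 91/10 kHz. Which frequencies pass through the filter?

A low-pass filter passes all frequencies below the cutoff frequency 91/10 kHz and attenuates higher frequencies.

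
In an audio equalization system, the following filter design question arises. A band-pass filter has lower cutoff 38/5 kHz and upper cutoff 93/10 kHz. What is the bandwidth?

Bandwidth = f_high - f_low
= 93/10 kHz - 38/5 kHz = 17/10 kHz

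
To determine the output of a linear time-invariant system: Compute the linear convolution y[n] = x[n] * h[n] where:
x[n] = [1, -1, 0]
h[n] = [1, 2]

y[n] = sum_k x[k]*h[n-k]. Output length = len(x) + len(h) - 1 = 3 + 2 - 1 = 4.
y[0] = 1*1 = 1
y[1] = -1*1 + 1*2 = 1
y[2] = 0*1 + -1*2 = -2
y[3] = 0*2 = 0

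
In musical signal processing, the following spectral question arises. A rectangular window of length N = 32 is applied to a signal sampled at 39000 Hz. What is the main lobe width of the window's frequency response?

For a rectangular window of length N,
the main lobe width in frequency is 2*f_s/N.
= 2*39000/32 = 4875/2 Hz
This determines the minimum frequency separation for resolving two sinusoids.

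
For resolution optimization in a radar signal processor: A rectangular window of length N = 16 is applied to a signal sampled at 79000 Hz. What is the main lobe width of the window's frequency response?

For a rectangular window of length N,
the main lobe width in frequency is 2*f_s/N.
= 2*79000/16 = 9875 Hz
This determines the minimum frequency separation for resolving two sinusoids.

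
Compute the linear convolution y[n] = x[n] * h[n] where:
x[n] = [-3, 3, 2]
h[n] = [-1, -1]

y[n] = sum_k x[k]*h[n-k]. Output length = len(x) + len(h) - 1 = 3 + 2 - 1 = 4.
y[0] = -3*-1 = 3
y[1] = 3*-1 + -3*-1 = 0
y[2] = 2*-1 + 3*-1 = -5
y[3] = 2*-1 = -2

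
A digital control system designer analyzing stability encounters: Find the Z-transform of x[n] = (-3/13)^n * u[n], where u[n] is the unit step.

The Z-transform of a^n * u[n] is z/(z-a) for |z| > |a|.
Here a = -3/13, so X(z) = z/(z - (-3/13)) = 13z/(13z + 3)
ROC: |z| > 3/13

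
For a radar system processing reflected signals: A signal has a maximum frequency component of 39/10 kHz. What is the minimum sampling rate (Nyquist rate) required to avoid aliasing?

By the Nyquist-Shannon sampling theorem,
the minimum sampling rate (Nyquist rate) must be at least 2 * f_max.
Nyquist rate = 2 * 39/10 kHz = 39/5 kHz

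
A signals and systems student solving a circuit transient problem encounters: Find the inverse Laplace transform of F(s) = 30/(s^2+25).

Standard pair: w/(s^2+w^2) <-> sin(wt)*u(t)
Recognize w^2 = 25, so w = 5; numerator 30 = 6*5.
f(t) = 6*sin(5t)*u(t)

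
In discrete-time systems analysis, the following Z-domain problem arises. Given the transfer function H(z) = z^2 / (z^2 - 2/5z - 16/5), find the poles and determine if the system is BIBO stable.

Poles are roots of the denominator: z^2 - 2/5z - 16/5 = 0.
Quadratic formula: z = [-(-2/5) +/- sqrt((-2/5)^2 - 4*(-16/5))] / 2
Discriminant = 4/25 + 64/5 = 324/25; sqrt = 18/5.
z = (2/5 +/- 18/5) / 2 => z = 2 or z = -8/5.
|p1| = 8/5, |p2| = 2.
For BIBO stability, all poles must lie inside the unit circle (|p| < 1).
System is UNSTABLE since at least one |p| >= 1.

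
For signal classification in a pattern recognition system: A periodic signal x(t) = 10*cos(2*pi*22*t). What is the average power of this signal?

Average power of A*cos(wt) is A^2/2.
P = 10^2 / 2 = 100/2 = 50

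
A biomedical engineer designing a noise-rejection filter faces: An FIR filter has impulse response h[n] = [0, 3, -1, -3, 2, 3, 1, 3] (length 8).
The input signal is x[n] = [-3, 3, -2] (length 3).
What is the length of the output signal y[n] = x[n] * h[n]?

For linear convolution, the output length is:
len(y) = len(x) + len(h) - 1 = 3 + 8 - 1 = 10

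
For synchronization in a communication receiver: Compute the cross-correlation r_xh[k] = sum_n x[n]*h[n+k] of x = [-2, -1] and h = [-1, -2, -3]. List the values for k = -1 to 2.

Both sequences indexed from 0 and zero outside their support.
Lags with overlap: k = -1 to 2.
  r_xh[-1] = x[1]*h[0] = 1
  r_xh[0] = x[0]*h[0] + x[1]*h[1] = 4
  r_xh[1] = x[0]*h[1] + x[1]*h[2] = 7
  r_xh[2] = x[0]*h[2] = 6
r_xh = [1, 4, 7, 6] (for k = -1, ..., 2)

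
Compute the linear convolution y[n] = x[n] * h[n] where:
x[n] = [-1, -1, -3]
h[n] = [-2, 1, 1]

y[n] = sum_k x[k]*h[n-k]. Output length = len(x) + len(h) - 1 = 3 + 3 - 1 = 5.
y[0] = -1*-2 = 2
y[1] = -1*-2 + -1*1 = 1
y[2] = -3*-2 + -1*1 + -1*1 = 4
y[3] = -3*1 + -1*1 = -4
y[4] = -3*1 = -3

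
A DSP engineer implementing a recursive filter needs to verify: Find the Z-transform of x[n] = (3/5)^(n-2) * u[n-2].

Time-shifting property: if X(z) = Z{x[n]}, then Z{x[n-d]} = z^(-d) * X(z)
X(z) = z/(z - 3/5) for x[n] = (3/5)^n * u[n]
Z{x[n-2]} = z^(-2) * z/(z - 3/5) = z^(-1)/(z - 3/5)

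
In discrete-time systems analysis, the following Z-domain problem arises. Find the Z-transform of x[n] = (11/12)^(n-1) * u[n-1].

Time-shifting property: if X(z) = Z{x[n]}, then Z{x[n-d]} = z^(-d) * X(z)
X(z) = z/(z - 11/12) for x[n] = (11/12)^n * u[n]
Z{x[n-1]} = z^(-1) * z/(z - 11/12) = 1/(z - 11/12)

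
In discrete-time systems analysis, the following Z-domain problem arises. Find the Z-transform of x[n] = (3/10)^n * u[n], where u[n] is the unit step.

The Z-transform of a^n * u[n] is z/(z-a) for |z| > |a|.
Here a = 3/10, so X(z) = z/(z - (3/10)) = 10z/(10z - 3)
ROC: |z| > 3/10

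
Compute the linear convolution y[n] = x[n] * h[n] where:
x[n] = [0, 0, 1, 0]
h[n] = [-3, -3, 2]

y[n] = sum_k x[k]*h[n-k]. Output length = len(x) + len(h) - 1 = 4 + 3 - 1 = 6.
y[0] = 0*-3 = 0
y[1] = 0*-3 + 0*-3 = 0
y[2] = 1*-3 + 0*-3 + 0*2 = -3
y[3] = 0*-3 + 1*-3 + 0*2 = -3
y[4] = 0*-3 + 1*2 = 2
y[5] = 0*2 = 0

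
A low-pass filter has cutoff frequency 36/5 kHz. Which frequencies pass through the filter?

A low-pass filter passes all frequencies below the cutoff frequency 36/5 kHz and attenuates higher frequencies.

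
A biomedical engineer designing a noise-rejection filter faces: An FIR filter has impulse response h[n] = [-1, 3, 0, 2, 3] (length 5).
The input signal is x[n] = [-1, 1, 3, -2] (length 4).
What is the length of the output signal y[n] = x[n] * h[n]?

For linear convolution, the output length is:
len(y) = len(x) + len(h) - 1 = 4 + 5 - 1 = 8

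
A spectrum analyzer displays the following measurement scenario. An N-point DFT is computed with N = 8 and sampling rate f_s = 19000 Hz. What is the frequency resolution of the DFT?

DFT frequency resolution = f_s / N
= 19000 / 8 = 2375 Hz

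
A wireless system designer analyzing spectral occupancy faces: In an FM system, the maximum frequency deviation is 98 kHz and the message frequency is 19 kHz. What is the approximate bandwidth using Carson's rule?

Carson's rule: BW = 2*(delta_f + f_m)
= 2*(98 + 19) kHz = 234 kHz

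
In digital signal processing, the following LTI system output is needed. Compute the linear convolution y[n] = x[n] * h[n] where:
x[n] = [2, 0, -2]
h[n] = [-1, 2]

y[n] = sum_k x[k]*h[n-k]. Output length = len(x) + len(h) - 1 = 3 + 2 - 1 = 4.
y[0] = 2*-1 = -2
y[1] = 0*-1 + 2*2 = 4
y[2] = -2*-1 + 0*2 = 2
y[3] = -2*2 = -4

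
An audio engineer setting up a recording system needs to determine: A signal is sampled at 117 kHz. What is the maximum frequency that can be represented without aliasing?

The maximum frequency that can be represented without aliasing
is the Nyquist frequency: f_max = f_s / 2 = 117 kHz / 2 = 117/2 kHz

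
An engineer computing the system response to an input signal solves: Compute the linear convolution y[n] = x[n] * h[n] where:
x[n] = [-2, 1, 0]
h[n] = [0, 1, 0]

y[n] = sum_k x[k]*h[n-k]. Output length = len(x) + len(h) - 1 = 3 + 3 - 1 = 5.
y[0] = -2*0 = 0
y[1] = 1*0 + -2*1 = -2
y[2] = 0*0 + 1*1 + -2*0 = 1
y[3] = 0*1 + 1*0 = 0
y[4] = 0*0 = 0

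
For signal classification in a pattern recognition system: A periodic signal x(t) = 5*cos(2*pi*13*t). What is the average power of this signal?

Average power of A*cos(wt) is A^2/2.
P = 5^2 / 2 = 25/2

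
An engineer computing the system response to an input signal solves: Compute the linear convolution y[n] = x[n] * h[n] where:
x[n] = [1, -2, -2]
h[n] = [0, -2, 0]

y[n] = sum_k x[k]*h[n-k]. Output length = len(x) + len(h) - 1 = 3 + 3 - 1 = 5.
y[0] = 1*0 = 0
y[1] = -2*0 + 1*-2 = -2
y[2] = -2*0 + -2*-2 + 1*0 = 4
y[3] = -2*-2 + -2*0 = 4
y[4] = -2*0 = 0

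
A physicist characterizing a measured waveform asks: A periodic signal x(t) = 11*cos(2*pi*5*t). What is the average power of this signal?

Average power of A*cos(wt) is A^2/2.
P = 11^2 / 2 = 121/2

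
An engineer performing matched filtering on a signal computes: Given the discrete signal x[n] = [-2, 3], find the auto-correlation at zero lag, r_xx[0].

The auto-correlation at zero lag r_xx[0] equals the signal energy.
r_xx[0] = sum of x[n]^2 = (-2)^2 + 3^2
= 4 + 9 = 13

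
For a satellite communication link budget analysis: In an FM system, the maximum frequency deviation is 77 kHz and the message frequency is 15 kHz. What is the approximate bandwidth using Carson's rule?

Carson's rule: BW = 2*(delta_f + f_m)
= 2*(77 + 15) kHz = 184 kHz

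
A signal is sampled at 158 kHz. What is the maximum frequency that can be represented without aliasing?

The maximum frequency that can be represented without aliasing
is the Nyquist frequency: f_max = f_s / 2 = 158 kHz / 2 = 79 kHz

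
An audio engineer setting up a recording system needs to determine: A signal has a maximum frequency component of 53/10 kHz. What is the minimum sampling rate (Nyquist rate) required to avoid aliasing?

By the Nyquist-Shannon sampling theorem,
the minimum sampling rate (Nyquist rate) must be at least 2 * f_max.
Nyquist rate = 2 * 53/10 kHz = 53/5 kHz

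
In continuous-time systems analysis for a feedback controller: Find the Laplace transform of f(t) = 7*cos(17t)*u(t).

Standard pair: cos(wt)*u(t) <-> s/(s^2+w^2)
With w = 17: L{7*cos(17t)*u(t)} = 7s/(s^2+289)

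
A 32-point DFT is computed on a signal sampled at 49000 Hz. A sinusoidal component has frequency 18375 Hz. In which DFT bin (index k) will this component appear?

DFT frequency resolution = f_s/N = 49000/32 = 6125/4 Hz
Bin index k = f_signal / resolution = 18375 / 6125/4 = 12
The signal frequency 18375 Hz falls in DFT bin k = 12.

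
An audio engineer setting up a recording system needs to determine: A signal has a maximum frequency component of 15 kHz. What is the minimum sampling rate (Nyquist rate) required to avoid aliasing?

By the Nyquist-Shannon sampling theorem,
the minimum sampling rate (Nyquist rate) must be at least 2 * f_max.
Nyquist rate = 2 * 15 kHz = 30 kHz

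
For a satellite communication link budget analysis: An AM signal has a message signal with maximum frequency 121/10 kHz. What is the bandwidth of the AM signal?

In AM (double-sideband), the bandwidth is twice the message frequency.
BW = 2 * f_m = 2 * 121/10 kHz = 121/5 kHz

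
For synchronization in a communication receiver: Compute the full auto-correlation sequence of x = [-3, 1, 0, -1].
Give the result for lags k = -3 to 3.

r_xx[k] = sum_m x[m]*x[m+k], indexed from 0, for k = -3 to 3:
  r_xx[-3] = x[3]*x[0] = 3
  r_xx[-2] = x[2]*x[0] + x[3]*x[1] = -1
  r_xx[-1] = x[1]*x[0] + x[2]*x[1] + x[3]*x[2] = -3
  r_xx[0] = x[0]*x[0] + x[1]*x[1] + x[2]*x[2] + x[3]*x[3] = 11
  r_xx[1] = x[0]*x[1] + x[1]*x[2] + x[2]*x[3] = -3
  r_xx[2] = x[0]*x[2] + x[1]*x[3] = -1
  r_xx[3] = x[0]*x[3] = 3
r_xx = [3, -1, -3, 11, -3, -1, 3]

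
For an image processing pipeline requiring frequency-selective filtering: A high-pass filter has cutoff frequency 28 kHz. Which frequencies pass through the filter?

A high-pass filter passes all frequencies above the cutoff frequency 28 kHz and attenuates lower frequencies.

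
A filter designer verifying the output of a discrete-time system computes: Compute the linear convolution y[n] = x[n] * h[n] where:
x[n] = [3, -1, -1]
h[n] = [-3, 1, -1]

y[n] = sum_k x[k]*h[n-k]. Output length = len(x) + len(h) - 1 = 3 + 3 - 1 = 5.
y[0] = 3*-3 = -9
y[1] = -1*-3 + 3*1 = 6
y[2] = -1*-3 + -1*1 + 3*-1 = -1
y[3] = -1*1 + -1*-1 = 0
y[4] = -1*-1 = 1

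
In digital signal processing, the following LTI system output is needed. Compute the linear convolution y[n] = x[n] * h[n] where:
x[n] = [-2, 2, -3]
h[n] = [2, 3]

y[n] = sum_k x[k]*h[n-k]. Output length = len(x) + len(h) - 1 = 3 + 2 - 1 = 4.
y[0] = -2*2 = -4
y[1] = 2*2 + -2*3 = -2
y[2] = -3*2 + 2*3 = 0
y[3] = -3*3 = -9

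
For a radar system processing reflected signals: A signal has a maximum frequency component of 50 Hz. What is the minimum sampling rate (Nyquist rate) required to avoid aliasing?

By the Nyquist-Shannon sampling theorem,
the minimum sampling rate (Nyquist rate) must be at least 2 * f_max.
Nyquist rate = 2 * 50 Hz = 100 Hz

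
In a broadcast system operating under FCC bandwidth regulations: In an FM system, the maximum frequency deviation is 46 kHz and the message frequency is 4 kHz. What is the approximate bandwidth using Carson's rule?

Carson's rule: BW = 2*(delta_f + f_m)
= 2*(46 + 4) kHz = 100 kHz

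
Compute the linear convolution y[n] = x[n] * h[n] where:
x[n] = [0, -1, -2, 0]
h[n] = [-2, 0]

y[n] = sum_k x[k]*h[n-k]. Output length = len(x) + len(h) - 1 = 4 + 2 - 1 = 5.
y[0] = 0*-2 = 0
y[1] = -1*-2 + 0*0 = 2
y[2] = -2*-2 + -1*0 = 4
y[3] = 0*-2 + -2*0 = 0
y[4] = 0*0 = 0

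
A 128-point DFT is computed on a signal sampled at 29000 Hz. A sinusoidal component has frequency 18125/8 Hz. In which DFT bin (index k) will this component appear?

DFT frequency resolution = f_s/N = 29000/128 = 3625/16 Hz
Bin index k = f_signal / resolution = 18125/8 / 3625/16 = 10
The signal frequency 18125/8 Hz falls in DFT bin k = 10.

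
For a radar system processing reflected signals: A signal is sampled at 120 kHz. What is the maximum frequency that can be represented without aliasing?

The maximum frequency that can be represented without aliasing
is the Nyquist frequency: f_max = f_s / 2 = 120 kHz / 2 = 60 kHz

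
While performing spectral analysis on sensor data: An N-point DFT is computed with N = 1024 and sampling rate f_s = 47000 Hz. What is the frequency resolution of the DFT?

DFT frequency resolution = f_s / N
= 47000 / 1024 = 5875/128 Hz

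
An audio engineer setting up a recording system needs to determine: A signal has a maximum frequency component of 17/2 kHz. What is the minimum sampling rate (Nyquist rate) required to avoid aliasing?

By the Nyquist-Shannon sampling theorem,
the minimum sampling rate (Nyquist rate) must be at least 2 * f_max.
Nyquist rate = 2 * 17/2 kHz = 17 kHz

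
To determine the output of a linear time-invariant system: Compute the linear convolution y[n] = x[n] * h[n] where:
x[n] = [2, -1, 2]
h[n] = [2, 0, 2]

y[n] = sum_k x[k]*h[n-k]. Output length = len(x) + len(h) - 1 = 3 + 3 - 1 = 5.
y[0] = 2*2 = 4
y[1] = -1*2 + 2*0 = -2
y[2] = 2*2 + -1*0 + 2*2 = 8
y[3] = 2*0 + -1*2 = -2
y[4] = 2*2 = 4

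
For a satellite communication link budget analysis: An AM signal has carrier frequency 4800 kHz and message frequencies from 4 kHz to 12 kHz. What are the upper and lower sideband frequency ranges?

Upper sideband (USB) = fc + [fm_low, fm_high] = 4800 + [4, 12] = [4804, 4812] kHz
Lower sideband (LSB) = fc - [fm_high, fm_low] = 4800 - [12, 4] = [4788, 4796] kHz
Total occupied spectrum: 4788 kHz to 4812 kHz (plus carrier at 4800 kHz)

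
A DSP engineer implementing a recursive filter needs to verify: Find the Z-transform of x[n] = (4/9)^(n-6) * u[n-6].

Time-shifting property: if X(z) = Z{x[n]}, then Z{x[n-d]} = z^(-d) * X(z)
X(z) = z/(z - 4/9) for x[n] = (4/9)^n * u[n]
Z{x[n-6]} = z^(-6) * z/(z - 4/9) = z^(-5)/(z - 4/9)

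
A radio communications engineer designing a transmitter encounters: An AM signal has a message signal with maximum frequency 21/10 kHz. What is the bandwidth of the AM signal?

In AM (double-sideband), the bandwidth is twice the message frequency.
BW = 2 * f_m = 2 * 21/10 kHz = 21/5 kHz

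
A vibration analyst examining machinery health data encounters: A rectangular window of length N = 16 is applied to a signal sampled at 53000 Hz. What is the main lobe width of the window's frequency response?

For a rectangular window of length N,
the main lobe width in frequency is 2*f_s/N.
= 2*53000/16 = 6625 Hz
This determines the minimum frequency separation for resolving two sinusoids.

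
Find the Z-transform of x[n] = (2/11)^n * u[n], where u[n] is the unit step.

The Z-transform of a^n * u[n] is z/(z-a) for |z| > |a|.
Here a = 2/11, so X(z) = z/(z - (2/11)) = 11z/(11z - 2)
ROC: |z| > 2/11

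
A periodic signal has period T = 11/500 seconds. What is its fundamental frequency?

The fundamental frequency is the reciprocal of the period.
f = 1/T = 1/(11/500) = 500/11 Hz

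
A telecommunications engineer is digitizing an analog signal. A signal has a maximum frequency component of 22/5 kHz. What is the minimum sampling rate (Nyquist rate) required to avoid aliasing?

By the Nyquist-Shannon sampling theorem,
the minimum sampling rate (Nyquist rate) must be at least 2 * f_max.
Nyquist rate = 2 * 22/5 kHz = 44/5 kHz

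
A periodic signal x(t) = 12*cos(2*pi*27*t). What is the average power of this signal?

Average power of A*cos(wt) is A^2/2.
P = 12^2 / 2 = 144/2 = 72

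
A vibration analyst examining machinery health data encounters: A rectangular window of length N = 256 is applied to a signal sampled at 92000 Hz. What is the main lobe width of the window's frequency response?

For a rectangular window of length N,
the main lobe width in frequency is 2*f_s/N.
= 2*92000/256 = 2875/4 Hz
This determines the minimum frequency separation for resolving two sinusoids.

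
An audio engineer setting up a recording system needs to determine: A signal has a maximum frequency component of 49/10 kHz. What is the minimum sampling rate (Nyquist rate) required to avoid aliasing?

By the Nyquist-Shannon sampling theorem,
the minimum sampling rate (Nyquist rate) must be at least 2 * f_max.
Nyquist rate = 2 * 49/10 kHz = 49/5 kHz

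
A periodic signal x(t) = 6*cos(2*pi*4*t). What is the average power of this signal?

Average power of A*cos(wt) is A^2/2.
P = 6^2 / 2 = 36/2 = 18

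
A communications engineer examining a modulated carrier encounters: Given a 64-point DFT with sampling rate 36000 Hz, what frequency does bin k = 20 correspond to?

The frequency of DFT bin k is: f_k = k * f_s / N
f_20 = 20 * 36000 / 64 = 11250 Hz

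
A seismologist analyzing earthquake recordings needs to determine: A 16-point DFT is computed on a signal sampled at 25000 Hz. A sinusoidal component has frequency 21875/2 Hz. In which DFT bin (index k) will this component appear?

DFT frequency resolution = f_s/N = 25000/16 = 3125/2 Hz
Bin index k = f_signal / resolution = 21875/2 / 3125/2 = 7
The signal frequency 21875/2 Hz falls in DFT bin k = 7.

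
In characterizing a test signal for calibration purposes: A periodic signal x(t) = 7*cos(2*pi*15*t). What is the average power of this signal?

Average power of A*cos(wt) is A^2/2.
P = 7^2 / 2 = 49/2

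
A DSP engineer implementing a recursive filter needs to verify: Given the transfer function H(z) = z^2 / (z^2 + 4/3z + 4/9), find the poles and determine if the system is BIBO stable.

Poles are roots of the denominator: z^2 + 4/3z + 4/9 = 0.
Quadratic formula: z = [-(4/3) +/- sqrt((4/3)^2 - 4*(4/9))] / 2
Discriminant = 16/9 - 16/9 = 0; sqrt = 0.
z = (-4/3 +/- 0) / 2 = -2/3 (repeated root).
|p1| = 2/3, |p2| = 2/3.
For BIBO stability, all poles must lie inside the unit circle (|p| < 1).
System is STABLE since both |p| < 1.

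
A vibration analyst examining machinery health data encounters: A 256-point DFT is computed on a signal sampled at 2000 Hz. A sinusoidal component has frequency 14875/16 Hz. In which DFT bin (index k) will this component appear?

DFT frequency resolution = f_s/N = 2000/256 = 125/16 Hz
Bin index k = f_signal / resolution = 14875/16 / 125/16 = 119
The signal frequency 14875/16 Hz falls in DFT bin k = 119.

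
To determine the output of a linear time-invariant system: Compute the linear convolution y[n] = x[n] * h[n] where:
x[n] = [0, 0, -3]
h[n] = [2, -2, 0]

y[n] = sum_k x[k]*h[n-k]. Output length = len(x) + len(h) - 1 = 3 + 3 - 1 = 5.
y[0] = 0*2 = 0
y[1] = 0*2 + 0*-2 = 0
y[2] = -3*2 + 0*-2 + 0*0 = -6
y[3] = -3*-2 + 0*0 = 6
y[4] = -3*0 = 0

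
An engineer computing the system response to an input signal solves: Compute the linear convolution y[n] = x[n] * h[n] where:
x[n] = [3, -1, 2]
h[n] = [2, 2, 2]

y[n] = sum_k x[k]*h[n-k]. Output length = len(x) + len(h) - 1 = 3 + 3 - 1 = 5.
y[0] = 3*2 = 6
y[1] = -1*2 + 3*2 = 4
y[2] = 2*2 + -1*2 + 3*2 = 8
y[3] = 2*2 + -1*2 = 2
y[4] = 2*2 = 4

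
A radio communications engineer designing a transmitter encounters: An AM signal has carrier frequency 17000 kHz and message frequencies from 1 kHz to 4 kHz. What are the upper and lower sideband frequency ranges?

Upper sideband (USB) = fc + [fm_low, fm_high] = 17000 + [1, 4] = [17001, 17004] kHz
Lower sideband (LSB) = fc - [fm_high, fm_low] = 17000 - [4, 1] = [16996, 16999] kHz
Total occupied spectrum: 16996 kHz to 17004 kHz (plus carrier at 17000 kHz)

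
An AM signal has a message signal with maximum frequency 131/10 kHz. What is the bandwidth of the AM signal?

In AM (double-sideband), the bandwidth is twice the message frequency.
BW = 2 * f_m = 2 * 131/10 kHz = 131/5 kHz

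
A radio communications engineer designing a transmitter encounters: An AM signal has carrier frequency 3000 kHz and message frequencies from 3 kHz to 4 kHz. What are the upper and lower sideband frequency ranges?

Upper sideband (USB) = fc + [fm_low, fm_high] = 3000 + [3, 4] = [3003, 3004] kHz
Lower sideband (LSB) = fc - [fm_high, fm_low] = 3000 - [4, 3] = [2996, 2997] kHz
Total occupied spectrum: 2996 kHz to 3004 kHz (plus carrier at 3000 kHz)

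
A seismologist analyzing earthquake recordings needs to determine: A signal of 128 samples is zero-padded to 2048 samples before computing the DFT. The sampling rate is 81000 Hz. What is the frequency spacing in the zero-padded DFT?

Original DFT: N = 128, resolution = f_s/N = 81000/128 = 10125/16 Hz
Zero-padded DFT: N = 2048, resolution = f_s/N = 81000/2048 = 10125/256 Hz
Zero-padding interpolates the spectrum (finer frequency grid)
but does NOT improve the true spectral resolution (ability to resolve close frequencies).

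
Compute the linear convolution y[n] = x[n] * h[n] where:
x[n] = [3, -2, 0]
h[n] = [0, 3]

y[n] = sum_k x[k]*h[n-k]. Output length = len(x) + len(h) - 1 = 3 + 2 - 1 = 4.
y[0] = 3*0 = 0
y[1] = -2*0 + 3*3 = 9
y[2] = 0*0 + -2*3 = -6
y[3] = 0*3 = 0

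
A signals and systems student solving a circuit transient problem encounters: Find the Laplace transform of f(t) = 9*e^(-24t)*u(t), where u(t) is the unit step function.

Standard Laplace transform pair:
e^(-at)*u(t) <-> 1/(s+a)
With a = 24: L{9*e^(-24t)*u(t)} = 9/(s+24), ROC: Re(s) > -24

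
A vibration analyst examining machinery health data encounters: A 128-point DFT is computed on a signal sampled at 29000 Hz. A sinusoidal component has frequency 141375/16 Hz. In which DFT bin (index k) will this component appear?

DFT frequency resolution = f_s/N = 29000/128 = 3625/16 Hz
Bin index k = f_signal / resolution = 141375/16 / 3625/16 = 39
The signal frequency 141375/16 Hz falls in DFT bin k = 39.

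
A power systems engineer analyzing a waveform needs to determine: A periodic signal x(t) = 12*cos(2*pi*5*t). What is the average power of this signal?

Average power of A*cos(wt) is A^2/2.
P = 12^2 / 2 = 144/2 = 72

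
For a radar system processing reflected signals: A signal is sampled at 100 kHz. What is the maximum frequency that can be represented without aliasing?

The maximum frequency that can be represented without aliasing
is the Nyquist frequency: f_max = f_s / 2 = 100 kHz / 2 = 50 kHz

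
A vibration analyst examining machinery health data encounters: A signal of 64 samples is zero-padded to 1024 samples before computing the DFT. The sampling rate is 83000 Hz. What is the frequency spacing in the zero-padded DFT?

Original DFT: N = 64, resolution = f_s/N = 83000/64 = 10375/8 Hz
Zero-padded DFT: N = 1024, resolution = f_s/N = 83000/1024 = 10375/128 Hz
Zero-padding interpolates the spectrum (finer frequency grid)
but does NOT improve the true spectral resolution (ability to resolve close frequencies).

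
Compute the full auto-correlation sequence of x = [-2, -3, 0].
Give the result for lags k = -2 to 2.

r_xx[k] = sum_m x[m]*x[m+k], indexed from 0, for k = -2 to 2:
  r_xx[-2] = x[2]*x[0] = 0
  r_xx[-1] = x[1]*x[0] + x[2]*x[1] = 6
  r_xx[0] = x[0]*x[0] + x[1]*x[1] + x[2]*x[2] = 13
  r_xx[1] = x[0]*x[1] + x[1]*x[2] = 6
  r_xx[2] = x[0]*x[2] = 0
r_xx = [0, 6, 13, 6, 0]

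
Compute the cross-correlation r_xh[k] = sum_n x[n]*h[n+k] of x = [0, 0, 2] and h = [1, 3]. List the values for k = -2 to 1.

Both sequences indexed from 0 and zero outside their support.
Lags with overlap: k = -2 to 1.
  r_xh[-2] = x[2]*h[0] = 2
  r_xh[-1] = x[1]*h[0] + x[2]*h[1] = 6
  r_xh[0] = x[0]*h[0] + x[1]*h[1] = 0
  r_xh[1] = x[0]*h[1] = 0
r_xh = [2, 6, 0, 0] (for k = -2, ..., 1)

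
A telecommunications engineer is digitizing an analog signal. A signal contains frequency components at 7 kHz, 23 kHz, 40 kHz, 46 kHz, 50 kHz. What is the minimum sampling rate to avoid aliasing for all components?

The highest frequency component is f_max = 50 kHz.
Nyquist rate = 2 * f_max = 2 * 50 kHz = 100 kHz.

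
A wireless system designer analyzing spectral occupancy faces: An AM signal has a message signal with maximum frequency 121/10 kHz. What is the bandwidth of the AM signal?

In AM (double-sideband), the bandwidth is twice the message frequency.
BW = 2 * f_m = 2 * 121/10 kHz = 121/5 kHz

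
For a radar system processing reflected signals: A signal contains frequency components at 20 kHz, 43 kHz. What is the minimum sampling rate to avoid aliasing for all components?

The highest frequency component is f_max = 43 kHz.
Nyquist rate = 2 * f_max = 2 * 43 kHz = 86 kHz.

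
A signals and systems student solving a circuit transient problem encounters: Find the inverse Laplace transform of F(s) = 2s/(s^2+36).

Standard pair: s/(s^2+w^2) <-> cos(wt)*u(t)
With k=2, w=6: f(t) = 2*cos(6t)*u(t)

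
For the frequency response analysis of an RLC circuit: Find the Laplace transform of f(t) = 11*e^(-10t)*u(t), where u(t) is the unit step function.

Standard Laplace transform pair:
e^(-at)*u(t) <-> 1/(s+a)
With a = 10: L{11*e^(-10t)*u(t)} = 11/(s+10), ROC: Re(s) > -10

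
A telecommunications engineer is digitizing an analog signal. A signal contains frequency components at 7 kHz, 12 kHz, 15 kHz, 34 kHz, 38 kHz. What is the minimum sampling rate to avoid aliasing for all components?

The highest frequency component is f_max = 38 kHz.
Nyquist rate = 2 * f_max = 2 * 38 kHz = 76 kHz.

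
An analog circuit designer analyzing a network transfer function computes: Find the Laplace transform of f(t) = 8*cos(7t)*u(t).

Standard pair: cos(wt)*u(t) <-> s/(s^2+w^2)
With w = 7: L{8*cos(7t)*u(t)} = 8s/(s^2+49)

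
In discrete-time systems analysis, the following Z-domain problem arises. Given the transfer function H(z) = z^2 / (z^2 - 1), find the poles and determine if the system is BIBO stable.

Poles are roots of the denominator: z^2 - 1 = 0.
Quadratic formula: z = [-(0) +/- sqrt((0)^2 - 4*(-1))] / 2
Discriminant = 0 + 4 = 4; sqrt = 2.
z = (0 +/- 2) / 2 => z = 1 or z = -1.
|p1| = 1, |p2| = 1.
For BIBO stability, all poles must lie inside the unit circle (|p| < 1).
System is UNSTABLE since at least one |p| >= 1.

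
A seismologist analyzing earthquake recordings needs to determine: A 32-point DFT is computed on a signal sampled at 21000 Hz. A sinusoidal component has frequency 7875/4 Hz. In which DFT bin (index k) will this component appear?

DFT frequency resolution = f_s/N = 21000/32 = 2625/4 Hz
Bin index k = f_signal / resolution = 7875/4 / 2625/4 = 3
The signal frequency 7875/4 Hz falls in DFT bin k = 3.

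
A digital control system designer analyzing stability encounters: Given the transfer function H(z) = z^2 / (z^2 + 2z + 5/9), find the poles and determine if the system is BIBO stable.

Poles are roots of the denominator: z^2 + 2z + 5/9 = 0.
Quadratic formula: z = [-(2) +/- sqrt((2)^2 - 4*(5/9))] / 2
Discriminant = 4 - 20/9 = 16/9; sqrt = 4/3.
z = (-2 +/- 4/3) / 2 => z = -1/3 or z = -5/3.
|p1| = 5/3, |p2| = 1/3.
For BIBO stability, all poles must lie inside the unit circle (|p| < 1).
System is UNSTABLE since at least one |p| >= 1.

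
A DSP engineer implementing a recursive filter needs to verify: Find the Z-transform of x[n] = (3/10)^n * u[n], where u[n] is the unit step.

The Z-transform of a^n * u[n] is z/(z-a) for |z| > |a|.
Here a = 3/10, so X(z) = z/(z - (3/10)) = 10z/(10z - 3)
ROC: |z| > 3/10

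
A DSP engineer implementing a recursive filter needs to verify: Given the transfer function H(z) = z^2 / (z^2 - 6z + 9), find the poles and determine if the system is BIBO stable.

Poles are roots of the denominator: z^2 - 6z + 9 = 0.
Quadratic formula: z = [-(-6) +/- sqrt((-6)^2 - 4*(9))] / 2
Discriminant = 36 - 36 = 0; sqrt = 0.
z = (6 +/- 0) / 2 = 3 (repeated root).
|p1| = 3, |p2| = 3.
For BIBO stability, all poles must lie inside the unit circle (|p| < 1).
System is UNSTABLE since at least one |p| >= 1.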